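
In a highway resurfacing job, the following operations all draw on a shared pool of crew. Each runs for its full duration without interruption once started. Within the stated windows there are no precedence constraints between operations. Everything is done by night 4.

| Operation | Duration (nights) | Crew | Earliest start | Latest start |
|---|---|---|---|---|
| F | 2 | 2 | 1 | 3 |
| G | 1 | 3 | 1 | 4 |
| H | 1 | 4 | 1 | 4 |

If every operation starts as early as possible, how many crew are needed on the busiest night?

Early-start schedule: F@1, G@1, H@1.
Load per night: night 1: 9, night 2: 2, night 3: 0, night 4: 0.
Peak is 9.

9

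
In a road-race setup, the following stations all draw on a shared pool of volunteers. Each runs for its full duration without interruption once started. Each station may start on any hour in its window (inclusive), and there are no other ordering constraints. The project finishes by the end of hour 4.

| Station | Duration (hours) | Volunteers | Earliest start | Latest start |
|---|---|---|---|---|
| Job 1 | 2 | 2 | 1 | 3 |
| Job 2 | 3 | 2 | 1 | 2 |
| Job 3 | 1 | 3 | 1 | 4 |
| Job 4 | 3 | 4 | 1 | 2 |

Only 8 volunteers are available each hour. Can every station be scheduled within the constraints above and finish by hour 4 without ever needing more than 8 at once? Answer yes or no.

yes

Schedule Job 1@1, Job 2@1, Job 3@1, Job 4@2: h1:7  h2:8  h3:6  h4:4 — peak 8 ≤ 8.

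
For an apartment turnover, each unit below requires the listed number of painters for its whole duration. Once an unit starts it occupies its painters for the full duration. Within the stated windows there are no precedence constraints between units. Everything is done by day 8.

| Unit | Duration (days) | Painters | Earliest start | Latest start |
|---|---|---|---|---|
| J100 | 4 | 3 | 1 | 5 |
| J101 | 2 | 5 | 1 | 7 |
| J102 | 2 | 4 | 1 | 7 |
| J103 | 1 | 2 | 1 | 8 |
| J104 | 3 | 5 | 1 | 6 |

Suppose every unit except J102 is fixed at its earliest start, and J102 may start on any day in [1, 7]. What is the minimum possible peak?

J102@1: d1:19  d2:17  d3:8  d4:3  d5:0  d6:0  d7:0  d8:0 → peak 19
J102@2: d1:15  d2:17  d3:12  d4:3  d5:0  d6:0  d7:0  d8:0 → peak 17
J102@3: d1:15  d2:13  d3:12  d4:7  d5:0  d6:0  d7:0  d8:0 → peak 15
J102@4: d1:15  d2:13  d3:8  d4:7  d5:4  d6:0  d7:0  d8:0 → peak 15
J102@5: d1:15  d2:13  d3:8  d4:3  d5:4  d6:4  d7:0  d8:0 → peak 15
J102@6: d1:15  d2:13  d3:8  d4:3  d5:0  d6:4  d7:4  d8:0 → peak 15
J102@7: d1:15  d2:13  d3:8  d4:3  d5:0  d6:0  d7:4  d8:4 → peak 15
Best is J102@3, peak 15.

15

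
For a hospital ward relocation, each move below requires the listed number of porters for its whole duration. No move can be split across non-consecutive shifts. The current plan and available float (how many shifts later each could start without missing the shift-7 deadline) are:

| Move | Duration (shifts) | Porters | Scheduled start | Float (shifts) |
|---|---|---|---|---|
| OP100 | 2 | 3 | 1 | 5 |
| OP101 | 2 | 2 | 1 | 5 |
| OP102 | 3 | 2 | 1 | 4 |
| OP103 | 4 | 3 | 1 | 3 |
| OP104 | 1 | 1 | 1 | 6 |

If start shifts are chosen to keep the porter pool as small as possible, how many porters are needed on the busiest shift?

5

Early-start (OP100@1, OP101@1, OP102@1, OP103@1, OP104@1) gives peak 11: s1:11  s2:10  s3:5  s4:3  s5:0  s6:0  s7:0.
Shift OP102→3, OP103→3, OP104→6.
Schedule OP100@1, OP101@1, OP102@3, OP103@3, OP104@6: s1:5  s2:5  s3:5  s4:5  s5:5  s6:4  s7:0 — peak 5.
Total porter-shifts = 29 over 7 shifts ⇒ peak ≥ ⌈29/7⌉ = 5, so 5 is optimal.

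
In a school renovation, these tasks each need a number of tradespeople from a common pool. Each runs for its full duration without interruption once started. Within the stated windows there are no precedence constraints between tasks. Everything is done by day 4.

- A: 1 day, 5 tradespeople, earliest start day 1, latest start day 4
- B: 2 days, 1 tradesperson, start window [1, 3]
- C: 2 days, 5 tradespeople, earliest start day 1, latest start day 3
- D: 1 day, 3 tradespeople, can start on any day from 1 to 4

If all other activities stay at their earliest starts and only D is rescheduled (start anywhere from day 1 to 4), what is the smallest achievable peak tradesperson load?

D@1: d1:14  d2:6  d3:0  d4:0 → peak 14
D@2: d1:11  d2:9  d3:0  d4:0 → peak 11
D@3: d1:11  d2:6  d3:3  d4:0 → peak 11
D@4: d1:11  d2:6  d3:0  d4:3 → peak 11
Best is D@2, peak 11.

11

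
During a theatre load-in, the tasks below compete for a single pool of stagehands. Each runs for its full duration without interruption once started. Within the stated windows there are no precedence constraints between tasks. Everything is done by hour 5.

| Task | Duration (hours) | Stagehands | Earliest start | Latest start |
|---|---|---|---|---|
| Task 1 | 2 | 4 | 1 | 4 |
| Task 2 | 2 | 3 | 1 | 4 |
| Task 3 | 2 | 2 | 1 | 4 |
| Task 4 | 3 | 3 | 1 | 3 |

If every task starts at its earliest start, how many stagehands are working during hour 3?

3

At early start, hour 3 has: Task 4.
Demand: 3 = 3.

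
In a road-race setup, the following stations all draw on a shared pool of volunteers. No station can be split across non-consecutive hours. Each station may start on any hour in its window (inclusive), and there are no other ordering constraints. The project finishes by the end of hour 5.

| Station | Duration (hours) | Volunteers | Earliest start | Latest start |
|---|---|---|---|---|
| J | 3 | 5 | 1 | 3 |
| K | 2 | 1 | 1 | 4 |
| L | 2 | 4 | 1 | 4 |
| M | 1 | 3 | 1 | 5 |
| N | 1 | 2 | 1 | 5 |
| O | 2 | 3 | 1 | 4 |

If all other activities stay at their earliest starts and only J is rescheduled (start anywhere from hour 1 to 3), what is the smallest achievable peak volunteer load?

13

J@1: h1:18  h2:13  h3:5  h4:0  h5:0 → peak 18
J@2: h1:13  h2:13  h3:5  h4:5  h5:0 → peak 13
J@3: h1:13  h2:8  h3:5  h4:5  h5:5 → peak 13
Best is J@2, peak 13.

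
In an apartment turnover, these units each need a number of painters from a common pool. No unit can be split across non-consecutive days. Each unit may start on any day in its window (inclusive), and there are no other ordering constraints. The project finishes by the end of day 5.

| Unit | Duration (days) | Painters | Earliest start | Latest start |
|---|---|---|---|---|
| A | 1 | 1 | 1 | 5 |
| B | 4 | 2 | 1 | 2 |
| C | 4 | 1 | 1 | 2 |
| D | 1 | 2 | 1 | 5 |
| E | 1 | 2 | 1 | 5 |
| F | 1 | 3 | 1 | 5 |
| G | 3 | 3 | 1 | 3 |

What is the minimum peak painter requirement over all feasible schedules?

6

Early-start (A@1, B@1, C@1, D@1, E@1, F@1, G@1) gives peak 14: d1:14  d2:6  d3:6  d4:3  d5:0.
Shift E→2, F→5, G→3.
Schedule A@1, B@1, C@1, D@1, E@2, F@5, G@3: d1:6  d2:5  d3:6  d4:6  d5:6 — peak 6.
Total painter-days = 29 over 5 days ⇒ peak ≥ ⌈29/5⌉ = 6, so 6 is optimal.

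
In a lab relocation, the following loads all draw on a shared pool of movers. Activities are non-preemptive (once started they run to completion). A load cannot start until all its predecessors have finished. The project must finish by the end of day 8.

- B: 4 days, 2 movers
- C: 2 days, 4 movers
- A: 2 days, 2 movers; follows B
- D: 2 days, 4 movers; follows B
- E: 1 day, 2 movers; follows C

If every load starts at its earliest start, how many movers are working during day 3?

4

At early start, day 3 has: B, E.
Demand: 2 + 2 = 4.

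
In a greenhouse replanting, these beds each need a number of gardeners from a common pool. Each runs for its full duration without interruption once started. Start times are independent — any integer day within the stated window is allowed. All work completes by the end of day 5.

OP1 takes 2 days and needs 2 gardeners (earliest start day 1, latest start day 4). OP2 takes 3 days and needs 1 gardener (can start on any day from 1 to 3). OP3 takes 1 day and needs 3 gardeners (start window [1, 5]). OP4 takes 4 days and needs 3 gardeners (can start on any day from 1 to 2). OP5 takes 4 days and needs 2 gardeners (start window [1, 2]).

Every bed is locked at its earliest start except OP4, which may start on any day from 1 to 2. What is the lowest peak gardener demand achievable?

OP4@1: d1:11  d2:8  d3:6  d4:5  d5:0 → peak 11
OP4@2: d1:8  d2:8  d3:6  d4:5  d5:3 → peak 8
Best is OP4@2, peak 8.

8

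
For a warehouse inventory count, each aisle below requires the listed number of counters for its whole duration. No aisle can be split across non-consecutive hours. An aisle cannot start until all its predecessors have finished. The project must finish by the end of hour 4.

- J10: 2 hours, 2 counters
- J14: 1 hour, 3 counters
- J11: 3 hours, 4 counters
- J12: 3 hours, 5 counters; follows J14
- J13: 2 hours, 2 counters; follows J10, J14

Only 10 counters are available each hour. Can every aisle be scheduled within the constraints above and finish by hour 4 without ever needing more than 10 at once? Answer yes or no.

The minimum achievable peak is 11; 10 < 11, so no feasible schedule stays within the cap.

no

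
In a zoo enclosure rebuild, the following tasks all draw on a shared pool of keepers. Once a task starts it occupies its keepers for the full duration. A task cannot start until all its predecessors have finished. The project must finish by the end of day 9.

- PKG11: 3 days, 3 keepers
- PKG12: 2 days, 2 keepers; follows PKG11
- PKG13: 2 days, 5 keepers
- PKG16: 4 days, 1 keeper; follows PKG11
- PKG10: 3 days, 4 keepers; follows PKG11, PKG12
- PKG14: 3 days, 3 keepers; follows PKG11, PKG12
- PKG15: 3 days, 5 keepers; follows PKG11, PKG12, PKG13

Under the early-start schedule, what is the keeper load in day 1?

8

At early start, day 1 has: PKG11, PKG13.
Demand: 3 + 5 = 8.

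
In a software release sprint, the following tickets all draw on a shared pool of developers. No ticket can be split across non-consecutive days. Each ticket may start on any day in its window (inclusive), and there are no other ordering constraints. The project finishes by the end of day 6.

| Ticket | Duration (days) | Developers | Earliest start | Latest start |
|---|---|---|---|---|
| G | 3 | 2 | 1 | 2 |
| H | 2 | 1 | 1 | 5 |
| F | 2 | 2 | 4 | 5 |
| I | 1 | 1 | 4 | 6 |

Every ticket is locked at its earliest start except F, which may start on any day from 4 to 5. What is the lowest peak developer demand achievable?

3

F@4: d1:3  d2:3  d3:2  d4:3  d5:2  d6:0 → peak 3
F@5: d1:3  d2:3  d3:2  d4:1  d5:2  d6:2 → peak 3
Best is F@4, peak 3.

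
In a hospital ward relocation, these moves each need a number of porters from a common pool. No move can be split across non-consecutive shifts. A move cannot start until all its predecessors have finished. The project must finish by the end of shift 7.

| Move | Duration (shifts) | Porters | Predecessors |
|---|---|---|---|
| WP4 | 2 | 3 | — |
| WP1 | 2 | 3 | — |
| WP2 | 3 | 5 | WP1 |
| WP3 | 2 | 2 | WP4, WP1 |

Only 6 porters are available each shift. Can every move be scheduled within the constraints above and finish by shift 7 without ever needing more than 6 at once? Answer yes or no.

yes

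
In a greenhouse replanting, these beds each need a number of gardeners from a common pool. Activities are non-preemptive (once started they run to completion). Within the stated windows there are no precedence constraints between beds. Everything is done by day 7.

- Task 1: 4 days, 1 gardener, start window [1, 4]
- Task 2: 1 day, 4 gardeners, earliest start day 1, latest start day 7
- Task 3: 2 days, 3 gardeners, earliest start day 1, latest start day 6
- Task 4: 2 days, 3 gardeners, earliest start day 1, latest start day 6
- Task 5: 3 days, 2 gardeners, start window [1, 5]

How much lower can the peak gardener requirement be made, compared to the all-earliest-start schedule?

8

Early-start peak: d1:13  d2:9  d3:3  d4:1  d5:0  d6:0  d7:0 ⇒ 13.
Leveled (Task 1@1, Task 2@1, Task 3@2, Task 4@4, Task 5@5): d1:5  d2:4  d3:4  d4:4  d5:5  d6:2  d7:2 ⇒ 5.
Reduction 13 − 5 = 8.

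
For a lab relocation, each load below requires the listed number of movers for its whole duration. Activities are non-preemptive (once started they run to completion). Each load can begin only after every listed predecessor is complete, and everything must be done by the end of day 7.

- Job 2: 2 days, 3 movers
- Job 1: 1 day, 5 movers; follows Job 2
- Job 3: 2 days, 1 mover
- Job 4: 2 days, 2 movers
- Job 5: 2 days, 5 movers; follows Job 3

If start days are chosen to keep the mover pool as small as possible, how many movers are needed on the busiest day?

Early-start (Job 2@1, Job 1@3, Job 3@1, Job 4@1, Job 5@3) gives peak 10: d1:6  d2:6  d3:10  d4:5  d5:0  d6:0  d7:0.
Shift Job 4→4, Job 5→6.
Schedule Job 2@1, Job 1@3, Job 3@1, Job 4@4, Job 5@6: d1:4  d2:4  d3:5  d4:2  d5:2  d6:5  d7:5 — peak 5.

5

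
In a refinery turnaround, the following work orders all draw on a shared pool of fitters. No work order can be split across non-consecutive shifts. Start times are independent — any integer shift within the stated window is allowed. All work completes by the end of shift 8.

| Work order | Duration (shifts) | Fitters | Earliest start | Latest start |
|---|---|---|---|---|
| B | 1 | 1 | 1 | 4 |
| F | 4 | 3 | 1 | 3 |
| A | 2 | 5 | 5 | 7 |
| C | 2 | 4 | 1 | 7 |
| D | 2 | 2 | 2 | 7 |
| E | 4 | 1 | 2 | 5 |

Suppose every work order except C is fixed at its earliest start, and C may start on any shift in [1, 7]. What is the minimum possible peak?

6

C@1: s1:8  s2:10  s3:6  s4:4  s5:6  s6:5  s7:0  s8:0 → peak 10
C@2: s1:4  s2:10  s3:10  s4:4  s5:6  s6:5  s7:0  s8:0 → peak 10
C@3: s1:4  s2:6  s3:10  s4:8  s5:6  s6:5  s7:0  s8:0 → peak 10
C@4: s1:4  s2:6  s3:6  s4:8  s5:10  s6:5  s7:0  s8:0 → peak 10
C@5: s1:4  s2:6  s3:6  s4:4  s5:10  s6:9  s7:0  s8:0 → peak 10
C@6: s1:4  s2:6  s3:6  s4:4  s5:6  s6:9  s7:4  s8:0 → peak 9
C@7: s1:4  s2:6  s3:6  s4:4  s5:6  s6:5  s7:4  s8:4 → peak 6
Best is C@7, peak 6.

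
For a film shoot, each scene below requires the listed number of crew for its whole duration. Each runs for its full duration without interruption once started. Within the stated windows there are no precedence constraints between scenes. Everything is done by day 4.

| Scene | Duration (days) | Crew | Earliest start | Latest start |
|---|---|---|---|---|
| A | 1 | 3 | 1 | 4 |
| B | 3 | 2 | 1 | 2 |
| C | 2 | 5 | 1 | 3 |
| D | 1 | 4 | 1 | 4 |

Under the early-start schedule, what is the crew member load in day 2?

At early start, day 2 has: B, C.
Demand: 2 + 5 = 7.

7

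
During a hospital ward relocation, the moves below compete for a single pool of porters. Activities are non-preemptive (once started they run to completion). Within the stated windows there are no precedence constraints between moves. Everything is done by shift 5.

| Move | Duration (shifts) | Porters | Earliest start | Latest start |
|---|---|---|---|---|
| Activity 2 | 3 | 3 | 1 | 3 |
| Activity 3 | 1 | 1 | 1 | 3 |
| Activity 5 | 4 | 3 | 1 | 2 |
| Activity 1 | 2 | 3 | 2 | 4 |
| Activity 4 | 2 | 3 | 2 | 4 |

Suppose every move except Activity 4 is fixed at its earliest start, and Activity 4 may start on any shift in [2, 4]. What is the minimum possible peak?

9

Activity 4@2: s1:7  s2:12  s3:12  s4:3  s5:0 → peak 12
Activity 4@3: s1:7  s2:9  s3:12  s4:6  s5:0 → peak 12
Activity 4@4: s1:7  s2:9  s3:9  s4:6  s5:3 → peak 9
Best is Activity 4@4, peak 9.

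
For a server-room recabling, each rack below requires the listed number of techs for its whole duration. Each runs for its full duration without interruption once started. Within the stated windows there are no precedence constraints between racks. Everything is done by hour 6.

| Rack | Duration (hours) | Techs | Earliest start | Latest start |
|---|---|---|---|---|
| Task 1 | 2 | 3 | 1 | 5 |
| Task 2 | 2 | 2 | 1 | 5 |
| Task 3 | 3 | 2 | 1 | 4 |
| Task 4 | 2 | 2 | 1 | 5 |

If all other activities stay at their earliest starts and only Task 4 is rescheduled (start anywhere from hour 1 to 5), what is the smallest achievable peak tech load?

Task 4@1: h1:9  h2:9  h3:2  h4:0  h5:0  h6:0 → peak 9
Task 4@2: h1:7  h2:9  h3:4  h4:0  h5:0  h6:0 → peak 9
Task 4@3: h1:7  h2:7  h3:4  h4:2  h5:0  h6:0 → peak 7
Task 4@4: h1:7  h2:7  h3:2  h4:2  h5:2  h6:0 → peak 7
Task 4@5: h1:7  h2:7  h3:2  h4:0  h5:2  h6:2 → peak 7
Best is Task 4@3, peak 7.

7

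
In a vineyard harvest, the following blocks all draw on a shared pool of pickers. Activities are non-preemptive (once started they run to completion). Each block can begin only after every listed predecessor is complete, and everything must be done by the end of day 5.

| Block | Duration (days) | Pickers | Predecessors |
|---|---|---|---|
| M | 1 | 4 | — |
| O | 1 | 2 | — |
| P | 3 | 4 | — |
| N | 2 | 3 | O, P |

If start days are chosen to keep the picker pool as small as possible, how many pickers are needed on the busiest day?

7

Early-start (M@1, O@1, P@1, N@4) gives peak 10: d1:10  d2:4  d3:4  d4:3  d5:3.
Shift M→4.
Schedule M@4, O@1, P@1, N@4: d1:6  d2:4  d3:4  d4:7  d5:3 — peak 7.
No arrangement of the 15 feasible schedules does better.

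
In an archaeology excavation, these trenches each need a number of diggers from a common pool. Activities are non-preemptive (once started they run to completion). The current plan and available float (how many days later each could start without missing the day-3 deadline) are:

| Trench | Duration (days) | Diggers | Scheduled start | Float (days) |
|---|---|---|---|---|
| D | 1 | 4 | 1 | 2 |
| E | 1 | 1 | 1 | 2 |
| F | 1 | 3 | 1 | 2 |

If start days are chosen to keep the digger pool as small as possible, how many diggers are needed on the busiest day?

4

Early-start (D@1, E@1, F@1) gives peak 8: d1:8  d2:0  d3:0.
Shift E→2, F→2.
Schedule D@1, E@2, F@2: d1:4  d2:4  d3:0 — peak 4.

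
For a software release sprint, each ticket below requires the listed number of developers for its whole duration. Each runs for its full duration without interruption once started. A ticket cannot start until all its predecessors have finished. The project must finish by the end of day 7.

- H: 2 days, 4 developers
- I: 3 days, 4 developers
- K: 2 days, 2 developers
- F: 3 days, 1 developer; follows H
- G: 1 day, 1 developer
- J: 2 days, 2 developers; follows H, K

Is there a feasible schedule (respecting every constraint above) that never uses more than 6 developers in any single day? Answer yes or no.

yes

Schedule H@1, I@3, K@1, F@3, G@3, J@6: d1:6  d2:6  d3:6  d4:5  d5:5  d6:2  d7:2 — peak 6 ≤ 6.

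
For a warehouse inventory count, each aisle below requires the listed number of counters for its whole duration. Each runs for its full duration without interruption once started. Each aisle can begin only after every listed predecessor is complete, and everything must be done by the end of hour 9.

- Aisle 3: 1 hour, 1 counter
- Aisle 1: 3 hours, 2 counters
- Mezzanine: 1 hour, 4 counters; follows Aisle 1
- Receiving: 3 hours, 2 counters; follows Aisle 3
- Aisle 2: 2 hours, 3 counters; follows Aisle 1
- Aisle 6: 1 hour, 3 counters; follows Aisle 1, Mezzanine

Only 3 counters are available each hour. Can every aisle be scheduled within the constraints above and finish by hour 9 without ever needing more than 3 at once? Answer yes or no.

The minimum achievable peak is 4; 3 < 4, so no feasible schedule stays within the cap.

no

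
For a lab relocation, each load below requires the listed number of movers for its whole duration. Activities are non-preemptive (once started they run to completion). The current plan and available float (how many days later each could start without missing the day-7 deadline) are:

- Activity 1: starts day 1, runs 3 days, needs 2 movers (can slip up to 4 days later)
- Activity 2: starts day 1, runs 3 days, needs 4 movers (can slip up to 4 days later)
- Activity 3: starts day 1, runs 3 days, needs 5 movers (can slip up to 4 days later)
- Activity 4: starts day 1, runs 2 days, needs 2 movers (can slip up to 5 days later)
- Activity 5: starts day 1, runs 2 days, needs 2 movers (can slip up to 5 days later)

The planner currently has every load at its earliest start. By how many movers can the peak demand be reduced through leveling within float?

Early-start peak: d1:15  d2:15  d3:11  d4:0  d5:0  d6:0  d7:0 ⇒ 15.
Leveled (Activity 1@1, Activity 2@1, Activity 3@4, Activity 4@4, Activity 5@6): d1:6  d2:6  d3:6  d4:7  d5:7  d6:7  d7:2 ⇒ 7.
Reduction 15 − 7 = 8.

8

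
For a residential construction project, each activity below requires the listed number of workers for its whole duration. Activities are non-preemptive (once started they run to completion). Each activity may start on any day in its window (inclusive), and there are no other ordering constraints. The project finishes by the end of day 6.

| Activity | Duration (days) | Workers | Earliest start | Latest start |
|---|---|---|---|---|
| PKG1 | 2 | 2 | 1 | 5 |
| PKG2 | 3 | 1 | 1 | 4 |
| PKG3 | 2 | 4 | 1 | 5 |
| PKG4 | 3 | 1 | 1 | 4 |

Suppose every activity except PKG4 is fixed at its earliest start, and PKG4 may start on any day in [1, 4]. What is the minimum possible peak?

7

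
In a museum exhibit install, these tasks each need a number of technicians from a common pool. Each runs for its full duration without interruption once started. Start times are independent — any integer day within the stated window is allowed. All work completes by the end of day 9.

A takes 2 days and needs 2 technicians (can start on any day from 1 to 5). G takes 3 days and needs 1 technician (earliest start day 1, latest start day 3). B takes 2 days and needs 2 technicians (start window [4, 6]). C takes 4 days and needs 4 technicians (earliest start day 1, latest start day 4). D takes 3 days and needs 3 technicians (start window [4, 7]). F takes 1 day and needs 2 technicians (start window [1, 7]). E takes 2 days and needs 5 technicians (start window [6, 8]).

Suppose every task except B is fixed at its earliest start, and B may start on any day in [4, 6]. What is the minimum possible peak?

B@4: d1:9  d2:7  d3:5  d4:9  d5:5  d6:8  d7:5  d8:0  d9:0 → peak 9
B@5: d1:9  d2:7  d3:5  d4:7  d5:5  d6:10  d7:5  d8:0  d9:0 → peak 10
B@6: d1:9  d2:7  d3:5  d4:7  d5:3  d6:10  d7:7  d8:0  d9:0 → peak 10
Best is B@4, peak 9.

9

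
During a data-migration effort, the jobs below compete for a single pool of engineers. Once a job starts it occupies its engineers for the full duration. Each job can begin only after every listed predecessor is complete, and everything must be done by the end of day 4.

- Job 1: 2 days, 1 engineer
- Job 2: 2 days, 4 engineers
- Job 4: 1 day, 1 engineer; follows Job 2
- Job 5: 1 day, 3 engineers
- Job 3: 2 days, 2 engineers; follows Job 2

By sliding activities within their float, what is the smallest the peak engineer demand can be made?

5

Early-start (Job 1@1, Job 2@1, Job 4@3, Job 5@1, Job 3@3) gives peak 8: d1:8  d2:5  d3:3  d4:2.
Shift Job 5→4.
Schedule Job 1@1, Job 2@1, Job 4@3, Job 5@4, Job 3@3: d1:5  d2:5  d3:3  d4:5 — peak 5.
Total engineer-days = 18 over 4 days ⇒ peak ≥ ⌈18/4⌉ = 5, so 5 is optimal.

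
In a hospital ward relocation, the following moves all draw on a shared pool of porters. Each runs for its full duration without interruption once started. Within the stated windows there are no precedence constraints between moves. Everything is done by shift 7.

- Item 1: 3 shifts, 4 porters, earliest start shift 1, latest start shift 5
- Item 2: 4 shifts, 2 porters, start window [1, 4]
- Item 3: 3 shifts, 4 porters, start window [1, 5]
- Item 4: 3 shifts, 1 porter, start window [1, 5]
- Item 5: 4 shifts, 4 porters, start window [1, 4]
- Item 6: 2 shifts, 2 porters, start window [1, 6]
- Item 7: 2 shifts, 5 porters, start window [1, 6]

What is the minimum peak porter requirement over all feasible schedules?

Early-start (Item 1@1, Item 2@1, Item 3@1, Item 4@1, Item 5@1, Item 6@1, Item 7@1) gives peak 22: s1:22  s2:22  s3:15  s4:6  s5:0  s6:0  s7:0.
Shift Item 4→4, Item 5→4, Item 6→4, Item 7→6.
Schedule Item 1@1, Item 2@1, Item 3@1, Item 4@4, Item 5@4, Item 6@4, Item 7@6: s1:10  s2:10  s3:10  s4:9  s5:7  s6:10  s7:9 — peak 10.
Total porter-shifts = 65 over 7 shifts ⇒ peak ≥ ⌈65/7⌉ = 10, so 10 is optimal.

10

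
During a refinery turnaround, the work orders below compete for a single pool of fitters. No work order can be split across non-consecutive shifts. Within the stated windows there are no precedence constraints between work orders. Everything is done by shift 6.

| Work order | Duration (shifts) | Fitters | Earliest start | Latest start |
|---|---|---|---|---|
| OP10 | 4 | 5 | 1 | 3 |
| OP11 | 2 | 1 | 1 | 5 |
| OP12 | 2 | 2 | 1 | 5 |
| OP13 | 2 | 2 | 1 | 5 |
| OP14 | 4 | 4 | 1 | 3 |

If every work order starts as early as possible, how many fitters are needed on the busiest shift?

Early-start schedule: OP10@1, OP11@1, OP12@1, OP13@1, OP14@1.
Load per shift: shift 1: 14, shift 2: 14, shift 3: 9, shift 4: 9, shift 5: 0, shift 6: 0.
Peak is 14.

14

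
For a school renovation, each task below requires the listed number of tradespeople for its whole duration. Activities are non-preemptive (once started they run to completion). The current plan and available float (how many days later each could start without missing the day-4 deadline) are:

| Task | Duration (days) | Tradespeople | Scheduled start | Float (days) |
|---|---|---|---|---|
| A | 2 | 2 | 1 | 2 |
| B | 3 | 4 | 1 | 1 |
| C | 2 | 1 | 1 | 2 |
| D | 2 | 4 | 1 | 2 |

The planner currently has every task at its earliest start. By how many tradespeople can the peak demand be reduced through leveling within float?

3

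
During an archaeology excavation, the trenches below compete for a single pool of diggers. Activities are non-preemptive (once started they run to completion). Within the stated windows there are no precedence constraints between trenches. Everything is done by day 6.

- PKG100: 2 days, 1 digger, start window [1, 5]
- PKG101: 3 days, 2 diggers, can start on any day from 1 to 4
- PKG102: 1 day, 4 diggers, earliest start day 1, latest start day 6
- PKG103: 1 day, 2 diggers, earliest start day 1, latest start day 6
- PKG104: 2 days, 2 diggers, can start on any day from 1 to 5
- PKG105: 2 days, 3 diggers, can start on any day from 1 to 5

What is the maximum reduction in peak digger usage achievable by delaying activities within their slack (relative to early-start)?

10

Early-start peak: d1:14  d2:8  d3:2  d4:0  d5:0  d6:0 ⇒ 14.
Leveled (PKG100@1, PKG101@3, PKG102@6, PKG103@3, PKG104@4, PKG105@1): d1:4  d2:4  d3:4  d4:4  d5:4  d6:4 ⇒ 4.
Reduction 14 − 4 = 10.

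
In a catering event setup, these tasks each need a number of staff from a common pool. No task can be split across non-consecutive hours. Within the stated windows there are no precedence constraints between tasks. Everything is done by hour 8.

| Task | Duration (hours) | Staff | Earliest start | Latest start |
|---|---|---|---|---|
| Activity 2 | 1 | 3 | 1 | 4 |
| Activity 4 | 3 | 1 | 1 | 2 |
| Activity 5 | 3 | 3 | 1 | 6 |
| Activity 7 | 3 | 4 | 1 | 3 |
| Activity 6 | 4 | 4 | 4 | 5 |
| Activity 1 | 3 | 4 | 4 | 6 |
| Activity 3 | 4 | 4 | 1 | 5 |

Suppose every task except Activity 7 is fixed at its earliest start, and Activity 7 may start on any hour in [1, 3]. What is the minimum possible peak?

Activity 7@1: h1:15  h2:12  h3:12  h4:12  h5:8  h6:8  h7:4  h8:0 → peak 15
Activity 7@2: h1:11  h2:12  h3:12  h4:16  h5:8  h6:8  h7:4  h8:0 → peak 16
Activity 7@3: h1:11  h2:8  h3:12  h4:16  h5:12  h6:8  h7:4  h8:0 → peak 16
Best is Activity 7@1, peak 15.

15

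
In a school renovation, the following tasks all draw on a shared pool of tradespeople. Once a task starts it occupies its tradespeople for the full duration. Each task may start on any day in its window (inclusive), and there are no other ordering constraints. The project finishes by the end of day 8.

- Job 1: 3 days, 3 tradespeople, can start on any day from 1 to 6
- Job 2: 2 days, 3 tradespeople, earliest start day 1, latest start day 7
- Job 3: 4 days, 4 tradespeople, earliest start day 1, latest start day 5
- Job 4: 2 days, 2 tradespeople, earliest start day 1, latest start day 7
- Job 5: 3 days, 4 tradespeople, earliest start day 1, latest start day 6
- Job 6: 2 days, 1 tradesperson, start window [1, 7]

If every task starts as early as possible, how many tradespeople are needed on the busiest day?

Early-start schedule: Job 1@1, Job 2@1, Job 3@1, Job 4@1, Job 5@1, Job 6@1.
Load per day: day 1: 17, day 2: 17, day 3: 11, day 4: 4, day 5: 0, day 6: 0, day 7: 0, day 8: 0.
Peak is 17.

17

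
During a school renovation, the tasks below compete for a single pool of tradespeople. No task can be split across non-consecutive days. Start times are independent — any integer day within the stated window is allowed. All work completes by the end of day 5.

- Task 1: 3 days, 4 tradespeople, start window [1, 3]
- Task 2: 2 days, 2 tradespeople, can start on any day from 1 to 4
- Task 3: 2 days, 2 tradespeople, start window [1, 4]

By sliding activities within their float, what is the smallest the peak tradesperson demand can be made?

Early-start (Task 1@1, Task 2@1, Task 3@1) gives peak 8: d1:8  d2:8  d3:4  d4:0  d5:0.
Shift Task 2→4, Task 3→4.
Schedule Task 1@1, Task 2@4, Task 3@4: d1:4  d2:4  d3:4  d4:4  d5:4 — peak 4.
Total tradesperson-days = 20 over 5 days ⇒ peak ≥ ⌈20/5⌉ = 4, so 4 is optimal.

4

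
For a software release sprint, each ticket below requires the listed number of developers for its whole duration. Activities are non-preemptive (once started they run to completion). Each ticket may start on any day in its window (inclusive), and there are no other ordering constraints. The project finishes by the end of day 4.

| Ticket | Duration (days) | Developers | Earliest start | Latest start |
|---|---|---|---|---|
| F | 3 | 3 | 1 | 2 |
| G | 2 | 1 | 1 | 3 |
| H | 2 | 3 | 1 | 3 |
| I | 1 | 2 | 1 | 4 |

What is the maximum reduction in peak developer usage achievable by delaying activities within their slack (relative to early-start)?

3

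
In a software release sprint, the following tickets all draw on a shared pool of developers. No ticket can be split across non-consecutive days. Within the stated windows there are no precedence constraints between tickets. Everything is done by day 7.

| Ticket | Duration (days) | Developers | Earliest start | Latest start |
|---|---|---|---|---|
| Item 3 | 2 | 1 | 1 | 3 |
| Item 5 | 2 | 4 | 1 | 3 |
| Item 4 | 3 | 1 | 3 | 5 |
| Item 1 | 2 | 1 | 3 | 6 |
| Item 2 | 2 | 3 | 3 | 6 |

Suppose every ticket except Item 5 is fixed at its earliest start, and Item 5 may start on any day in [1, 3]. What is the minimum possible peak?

5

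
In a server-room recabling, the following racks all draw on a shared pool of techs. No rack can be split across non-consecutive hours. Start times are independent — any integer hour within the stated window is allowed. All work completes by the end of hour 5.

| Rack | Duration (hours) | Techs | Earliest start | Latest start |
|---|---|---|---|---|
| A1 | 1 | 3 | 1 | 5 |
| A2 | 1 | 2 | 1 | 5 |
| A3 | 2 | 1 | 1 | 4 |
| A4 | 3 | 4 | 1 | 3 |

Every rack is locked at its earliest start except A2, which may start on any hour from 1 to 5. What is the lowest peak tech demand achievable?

A2@1: h1:10  h2:5  h3:4  h4:0  h5:0 → peak 10
A2@2: h1:8  h2:7  h3:4  h4:0  h5:0 → peak 8
A2@3: h1:8  h2:5  h3:6  h4:0  h5:0 → peak 8
A2@4: h1:8  h2:5  h3:4  h4:2  h5:0 → peak 8
A2@5: h1:8  h2:5  h3:4  h4:0  h5:2 → peak 8
Best is A2@2, peak 8.

8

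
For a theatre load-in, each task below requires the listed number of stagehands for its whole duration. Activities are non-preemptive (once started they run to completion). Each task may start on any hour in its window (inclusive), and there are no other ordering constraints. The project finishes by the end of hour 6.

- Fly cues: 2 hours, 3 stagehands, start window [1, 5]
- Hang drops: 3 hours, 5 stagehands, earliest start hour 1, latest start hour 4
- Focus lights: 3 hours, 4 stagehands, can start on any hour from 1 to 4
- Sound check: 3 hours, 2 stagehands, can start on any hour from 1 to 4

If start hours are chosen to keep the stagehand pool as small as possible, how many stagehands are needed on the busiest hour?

7

Early-start (Fly cues@1, Hang drops@1, Focus lights@1, Sound check@1) gives peak 14: h1:14  h2:14  h3:11  h4:0  h5:0  h6:0.
Shift Hang drops→4, Sound check→3.
Schedule Fly cues@1, Hang drops@4, Focus lights@1, Sound check@3: h1:7  h2:7  h3:6  h4:7  h5:7  h6:5 — peak 7.
Total stagehand-hours = 39 over 6 hours ⇒ peak ≥ ⌈39/6⌉ = 7, so 7 is optimal.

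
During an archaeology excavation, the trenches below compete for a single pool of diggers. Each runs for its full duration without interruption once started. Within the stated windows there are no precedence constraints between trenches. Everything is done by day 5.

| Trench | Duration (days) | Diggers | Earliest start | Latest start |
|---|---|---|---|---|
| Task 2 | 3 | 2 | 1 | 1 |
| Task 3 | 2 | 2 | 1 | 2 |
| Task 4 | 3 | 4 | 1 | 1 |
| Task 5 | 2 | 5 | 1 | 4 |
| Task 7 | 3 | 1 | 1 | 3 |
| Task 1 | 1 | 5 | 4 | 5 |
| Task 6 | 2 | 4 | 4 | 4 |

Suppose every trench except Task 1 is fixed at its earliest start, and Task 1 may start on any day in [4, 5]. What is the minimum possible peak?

14

Task 1@4: d1:14  d2:14  d3:7  d4:9  d5:4 → peak 14
Task 1@5: d1:14  d2:14  d3:7  d4:4  d5:9 → peak 14
Best is Task 1@4, peak 14.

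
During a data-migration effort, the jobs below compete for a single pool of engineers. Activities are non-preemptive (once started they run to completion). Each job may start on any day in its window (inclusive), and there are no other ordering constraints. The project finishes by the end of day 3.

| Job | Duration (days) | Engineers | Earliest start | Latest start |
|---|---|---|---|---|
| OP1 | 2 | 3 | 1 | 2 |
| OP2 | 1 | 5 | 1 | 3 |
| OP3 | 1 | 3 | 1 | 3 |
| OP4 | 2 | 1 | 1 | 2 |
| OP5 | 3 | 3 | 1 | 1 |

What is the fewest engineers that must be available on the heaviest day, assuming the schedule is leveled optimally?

Early-start (OP1@1, OP2@1, OP3@1, OP4@1, OP5@1) gives peak 15: d1:15  d2:7  d3:3.
Shift OP2→3, OP4→2.
Schedule OP1@1, OP2@3, OP3@1, OP4@2, OP5@1: d1:9  d2:7  d3:9 — peak 9.
Total engineer-days = 25 over 3 days ⇒ peak ≥ ⌈25/3⌉ = 9, so 9 is optimal.

9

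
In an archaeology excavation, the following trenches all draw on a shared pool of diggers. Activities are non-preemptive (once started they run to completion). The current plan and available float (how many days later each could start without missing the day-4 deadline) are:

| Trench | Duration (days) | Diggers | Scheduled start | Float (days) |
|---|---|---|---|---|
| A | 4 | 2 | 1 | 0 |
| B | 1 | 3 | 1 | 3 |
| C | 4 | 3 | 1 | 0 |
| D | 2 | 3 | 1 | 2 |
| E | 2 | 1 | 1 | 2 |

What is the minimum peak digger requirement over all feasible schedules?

9

Early-start (A@1, B@1, C@1, D@1, E@1) gives peak 12: d1:12  d2:9  d3:5  d4:5.
Shift D→2.
Schedule A@1, B@1, C@1, D@2, E@1: d1:9  d2:9  d3:8  d4:5 — peak 9.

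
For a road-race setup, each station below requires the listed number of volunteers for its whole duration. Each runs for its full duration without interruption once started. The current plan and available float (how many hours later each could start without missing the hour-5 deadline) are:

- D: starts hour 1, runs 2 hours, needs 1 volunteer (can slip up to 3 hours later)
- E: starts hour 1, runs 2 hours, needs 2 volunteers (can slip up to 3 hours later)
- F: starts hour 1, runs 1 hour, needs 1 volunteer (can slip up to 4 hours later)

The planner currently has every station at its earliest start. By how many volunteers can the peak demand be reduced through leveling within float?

Early-start peak: h1:4  h2:3  h3:0  h4:0  h5:0 ⇒ 4.
Leveled (D@1, E@3, F@1): h1:2  h2:1  h3:2  h4:2  h5:0 ⇒ 2.
Reduction 4 − 2 = 2.

2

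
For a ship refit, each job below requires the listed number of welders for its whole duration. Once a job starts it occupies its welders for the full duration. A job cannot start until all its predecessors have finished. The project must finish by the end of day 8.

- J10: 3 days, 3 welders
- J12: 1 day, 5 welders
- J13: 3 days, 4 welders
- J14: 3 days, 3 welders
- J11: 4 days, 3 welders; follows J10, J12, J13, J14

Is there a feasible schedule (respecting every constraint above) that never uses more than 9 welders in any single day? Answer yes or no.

no

The minimum achievable peak is 10; 9 < 10, so no feasible schedule stays within the cap.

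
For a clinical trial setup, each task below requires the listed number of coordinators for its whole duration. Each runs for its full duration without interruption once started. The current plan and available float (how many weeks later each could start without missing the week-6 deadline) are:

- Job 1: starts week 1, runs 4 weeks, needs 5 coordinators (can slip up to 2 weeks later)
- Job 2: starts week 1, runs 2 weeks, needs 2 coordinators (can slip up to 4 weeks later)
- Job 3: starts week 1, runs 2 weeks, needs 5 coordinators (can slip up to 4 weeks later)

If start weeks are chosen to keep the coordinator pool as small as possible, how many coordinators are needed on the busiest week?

7

Early-start (Job 1@1, Job 2@1, Job 3@1) gives peak 12: w1:12  w2:12  w3:5  w4:5  w5:0  w6:0.
Shift Job 3→5.
Schedule Job 1@1, Job 2@1, Job 3@5: w1:7  w2:7  w3:5  w4:5  w5:5  w6:5 — peak 7.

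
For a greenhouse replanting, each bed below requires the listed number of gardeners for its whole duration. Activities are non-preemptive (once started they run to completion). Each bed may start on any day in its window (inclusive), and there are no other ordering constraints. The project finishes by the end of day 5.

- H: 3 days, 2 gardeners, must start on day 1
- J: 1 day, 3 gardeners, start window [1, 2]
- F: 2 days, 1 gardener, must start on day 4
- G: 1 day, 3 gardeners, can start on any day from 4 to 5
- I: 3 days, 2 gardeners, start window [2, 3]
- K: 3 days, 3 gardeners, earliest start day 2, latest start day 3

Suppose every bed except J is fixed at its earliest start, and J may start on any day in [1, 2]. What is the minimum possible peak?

9

J@1: d1:5  d2:7  d3:7  d4:9  d5:1 → peak 9
J@2: d1:2  d2:10  d3:7  d4:9  d5:1 → peak 10
Best is J@1, peak 9.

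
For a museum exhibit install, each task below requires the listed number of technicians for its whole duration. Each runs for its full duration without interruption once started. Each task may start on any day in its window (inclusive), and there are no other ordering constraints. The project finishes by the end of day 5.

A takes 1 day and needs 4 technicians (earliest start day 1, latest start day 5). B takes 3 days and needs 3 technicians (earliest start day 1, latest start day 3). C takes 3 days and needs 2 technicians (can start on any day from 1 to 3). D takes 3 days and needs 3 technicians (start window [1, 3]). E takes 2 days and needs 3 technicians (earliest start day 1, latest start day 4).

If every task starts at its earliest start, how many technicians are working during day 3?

8

At early start, day 3 has: B, C, D.
Demand: 3 + 2 + 3 = 8.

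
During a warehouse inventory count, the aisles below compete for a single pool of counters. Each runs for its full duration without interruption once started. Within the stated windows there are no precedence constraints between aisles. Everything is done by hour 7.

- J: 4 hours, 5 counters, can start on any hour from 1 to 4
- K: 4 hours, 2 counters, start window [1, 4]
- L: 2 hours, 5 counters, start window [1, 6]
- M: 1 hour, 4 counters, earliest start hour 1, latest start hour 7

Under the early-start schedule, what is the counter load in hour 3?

7

At early start, hour 3 has: J, K.
Demand: 5 + 2 = 7.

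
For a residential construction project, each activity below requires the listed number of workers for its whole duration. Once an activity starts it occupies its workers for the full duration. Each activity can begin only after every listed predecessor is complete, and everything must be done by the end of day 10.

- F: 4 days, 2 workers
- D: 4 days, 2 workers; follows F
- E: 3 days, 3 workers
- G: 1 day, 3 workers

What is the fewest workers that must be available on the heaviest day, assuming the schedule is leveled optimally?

Early-start (F@1, D@5, E@1, G@1) gives peak 8: d1:8  d2:5  d3:5  d4:2  d5:2  d6:2  d7:2  d8:2  d9:0  d10:0.
Shift G→4.
Schedule F@1, D@5, E@1, G@4: d1:5  d2:5  d3:5  d4:5  d5:2  d6:2  d7:2  d8:2  d9:0  d10:0 — peak 5.

5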